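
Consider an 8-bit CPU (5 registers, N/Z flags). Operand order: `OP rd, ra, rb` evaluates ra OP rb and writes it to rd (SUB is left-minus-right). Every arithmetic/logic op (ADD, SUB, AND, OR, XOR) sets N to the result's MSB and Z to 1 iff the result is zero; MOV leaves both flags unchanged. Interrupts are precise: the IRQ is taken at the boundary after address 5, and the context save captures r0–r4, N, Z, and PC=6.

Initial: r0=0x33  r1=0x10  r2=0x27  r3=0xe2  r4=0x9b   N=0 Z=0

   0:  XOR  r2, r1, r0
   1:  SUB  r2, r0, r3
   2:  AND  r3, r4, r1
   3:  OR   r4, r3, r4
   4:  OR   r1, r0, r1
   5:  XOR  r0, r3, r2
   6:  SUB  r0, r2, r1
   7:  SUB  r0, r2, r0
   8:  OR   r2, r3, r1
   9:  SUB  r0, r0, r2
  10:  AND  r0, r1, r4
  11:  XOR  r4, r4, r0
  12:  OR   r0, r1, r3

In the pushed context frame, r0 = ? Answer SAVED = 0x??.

after  0: r0=0x33 r1=0x10 r2=0x23 r3=0xe2 r4=0x9b  N=0 Z=0
after  1: r0=0x33 r1=0x10 r2=0x51 r3=0xe2 r4=0x9b  N=0 Z=0
after  2: r0=0x33 r1=0x10 r2=0x51 r3=0x10 r4=0x9b  N=0 Z=0
after  3: r0=0x33 r1=0x10 r2=0x51 r3=0x10 r4=0x9b  N=1 Z=0
after  4: r0=0x33 r1=0x33 r2=0x51 r3=0x10 r4=0x9b  N=0 Z=0
after  5: r0=0x41 r1=0x33 r2=0x51 r3=0x10 r4=0x9b  N=0 Z=0
-- IRQ taken; context saved, return-PC = 6 --

SAVED = 0x41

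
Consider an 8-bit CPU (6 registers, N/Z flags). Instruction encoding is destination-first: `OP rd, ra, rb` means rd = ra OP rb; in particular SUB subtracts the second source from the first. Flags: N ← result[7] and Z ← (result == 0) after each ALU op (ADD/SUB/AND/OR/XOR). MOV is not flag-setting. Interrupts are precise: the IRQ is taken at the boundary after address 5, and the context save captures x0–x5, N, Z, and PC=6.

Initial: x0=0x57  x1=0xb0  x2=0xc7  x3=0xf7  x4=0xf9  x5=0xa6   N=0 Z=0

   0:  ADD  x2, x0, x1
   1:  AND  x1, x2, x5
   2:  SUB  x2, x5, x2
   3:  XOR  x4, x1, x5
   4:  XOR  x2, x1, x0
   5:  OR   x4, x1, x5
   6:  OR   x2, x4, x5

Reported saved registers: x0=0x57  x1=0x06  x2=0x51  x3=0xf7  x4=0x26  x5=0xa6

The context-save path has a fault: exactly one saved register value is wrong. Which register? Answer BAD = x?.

after  0: x0=0x57 x1=0xb0 x2=0x07 x3=0xf7 x4=0xf9 x5=0xa6  N=0 Z=0
after  1: x0=0x57 x1=0x06 x2=0x07 x3=0xf7 x4=0xf9 x5=0xa6  N=0 Z=0
after  2: x0=0x57 x1=0x06 x2=0x9f x3=0xf7 x4=0xf9 x5=0xa6  N=1 Z=0
after  3: x0=0x57 x1=0x06 x2=0x9f x3=0xf7 x4=0xa0 x5=0xa6  N=1 Z=0
after  4: x0=0x57 x1=0x06 x2=0x51 x3=0xf7 x4=0xa0 x5=0xa6  N=0 Z=0
after  5: x0=0x57 x1=0x06 x2=0x51 x3=0xf7 x4=0xa6 x5=0xa6  N=1 Z=0
-- IRQ taken; context saved, return-PC = 6 --
mismatch: x4: reported 0x26 vs actual 0xa6

BAD = x4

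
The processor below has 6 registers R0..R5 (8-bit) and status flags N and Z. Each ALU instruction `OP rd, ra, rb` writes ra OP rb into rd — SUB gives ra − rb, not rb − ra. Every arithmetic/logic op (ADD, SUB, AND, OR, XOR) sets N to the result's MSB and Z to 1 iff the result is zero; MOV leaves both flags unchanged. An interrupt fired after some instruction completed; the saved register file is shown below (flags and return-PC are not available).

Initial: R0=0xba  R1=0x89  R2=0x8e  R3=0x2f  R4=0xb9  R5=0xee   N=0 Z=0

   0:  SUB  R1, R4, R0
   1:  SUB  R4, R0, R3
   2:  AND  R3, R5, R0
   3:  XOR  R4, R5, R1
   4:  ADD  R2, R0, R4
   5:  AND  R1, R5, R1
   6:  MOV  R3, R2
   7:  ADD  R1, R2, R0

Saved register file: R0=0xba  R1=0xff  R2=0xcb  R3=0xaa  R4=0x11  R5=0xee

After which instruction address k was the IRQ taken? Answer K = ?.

K = 4

after  0: R0=0xba R1=0xff R2=0x8e R3=0x2f R4=0xb9 R5=0xee  N=1 Z=0
after  1: R0=0xba R1=0xff R2=0x8e R3=0x2f R4=0x8b R5=0xee  N=1 Z=0
after  2: R0=0xba R1=0xff R2=0x8e R3=0xaa R4=0x8b R5=0xee  N=1 Z=0
after  3: R0=0xba R1=0xff R2=0x8e R3=0xaa R4=0x11 R5=0xee  N=0 Z=0
after  4: R0=0xba R1=0xff R2=0xcb R3=0xaa R4=0x11 R5=0xee  N=1 Z=0
-- IRQ taken; context saved, return-PC = 5 --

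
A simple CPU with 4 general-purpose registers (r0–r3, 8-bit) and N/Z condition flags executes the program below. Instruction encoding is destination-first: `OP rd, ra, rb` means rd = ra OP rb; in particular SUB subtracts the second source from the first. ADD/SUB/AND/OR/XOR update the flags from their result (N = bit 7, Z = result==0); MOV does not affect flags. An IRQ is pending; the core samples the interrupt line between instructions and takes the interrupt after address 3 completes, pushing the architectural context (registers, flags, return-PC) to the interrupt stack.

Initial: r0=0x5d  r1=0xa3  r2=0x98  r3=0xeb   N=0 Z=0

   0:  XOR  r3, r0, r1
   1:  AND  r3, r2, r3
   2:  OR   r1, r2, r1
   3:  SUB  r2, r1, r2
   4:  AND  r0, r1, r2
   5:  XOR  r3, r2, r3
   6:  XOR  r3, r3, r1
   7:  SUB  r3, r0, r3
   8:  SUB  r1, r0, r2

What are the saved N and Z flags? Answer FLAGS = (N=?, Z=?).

after  0: r0=0x5d r1=0xa3 r2=0x98 r3=0xfe  N=1 Z=0
after  1: r0=0x5d r1=0xa3 r2=0x98 r3=0x98  N=1 Z=0
after  2: r0=0x5d r1=0xbb r2=0x98 r3=0x98  N=1 Z=0
after  3: r0=0x5d r1=0xbb r2=0x23 r3=0x98  N=0 Z=0
-- IRQ taken; context saved, return-PC = 4 --

FLAGS = (N=0, Z=0)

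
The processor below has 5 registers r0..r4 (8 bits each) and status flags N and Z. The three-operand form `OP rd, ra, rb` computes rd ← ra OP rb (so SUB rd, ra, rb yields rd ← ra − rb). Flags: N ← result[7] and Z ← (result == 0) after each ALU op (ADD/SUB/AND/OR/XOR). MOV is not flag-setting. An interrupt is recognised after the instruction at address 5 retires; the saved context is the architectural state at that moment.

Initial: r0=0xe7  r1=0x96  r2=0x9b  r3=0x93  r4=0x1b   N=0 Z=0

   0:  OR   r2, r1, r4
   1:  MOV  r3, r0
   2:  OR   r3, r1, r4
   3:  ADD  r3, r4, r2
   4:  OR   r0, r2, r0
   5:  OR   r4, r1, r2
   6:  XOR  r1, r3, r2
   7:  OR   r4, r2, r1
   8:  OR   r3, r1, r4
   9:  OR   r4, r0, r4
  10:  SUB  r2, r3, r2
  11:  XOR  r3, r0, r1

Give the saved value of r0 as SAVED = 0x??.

SAVED = 0xff

after  0: r0=0xe7 r1=0x96 r2=0x9f r3=0x93 r4=0x1b  N=1 Z=0
after  1: r0=0xe7 r1=0x96 r2=0x9f r3=0xe7 r4=0x1b  N=1 Z=0
after  2: r0=0xe7 r1=0x96 r2=0x9f r3=0x9f r4=0x1b  N=1 Z=0
after  3: r0=0xe7 r1=0x96 r2=0x9f r3=0xba r4=0x1b  N=1 Z=0
after  4: r0=0xff r1=0x96 r2=0x9f r3=0xba r4=0x1b  N=1 Z=0
after  5: r0=0xff r1=0x96 r2=0x9f r3=0xba r4=0x9f  N=1 Z=0
-- IRQ taken; context saved, return-PC = 6 --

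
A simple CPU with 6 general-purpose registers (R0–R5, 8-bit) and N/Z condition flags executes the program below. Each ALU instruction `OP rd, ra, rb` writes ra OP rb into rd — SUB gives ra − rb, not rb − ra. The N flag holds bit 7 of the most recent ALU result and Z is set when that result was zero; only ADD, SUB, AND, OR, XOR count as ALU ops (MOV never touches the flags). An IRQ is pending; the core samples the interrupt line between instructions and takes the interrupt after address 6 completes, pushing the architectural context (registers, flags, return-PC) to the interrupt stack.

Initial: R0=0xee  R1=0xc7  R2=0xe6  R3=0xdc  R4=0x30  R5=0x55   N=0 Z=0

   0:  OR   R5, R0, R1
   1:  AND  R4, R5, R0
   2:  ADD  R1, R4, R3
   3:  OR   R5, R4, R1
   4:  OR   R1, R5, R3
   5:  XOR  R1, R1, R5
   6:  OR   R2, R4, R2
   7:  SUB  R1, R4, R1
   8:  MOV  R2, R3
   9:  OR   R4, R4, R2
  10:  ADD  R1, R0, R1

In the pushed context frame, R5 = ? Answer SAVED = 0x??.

SAVED = 0xee

after  0: R0=0xee R1=0xc7 R2=0xe6 R3=0xdc R4=0x30 R5=0xef  N=1 Z=0
after  1: R0=0xee R1=0xc7 R2=0xe6 R3=0xdc R4=0xee R5=0xef  N=1 Z=0
after  2: R0=0xee R1=0xca R2=0xe6 R3=0xdc R4=0xee R5=0xef  N=1 Z=0
after  3: R0=0xee R1=0xca R2=0xe6 R3=0xdc R4=0xee R5=0xee  N=1 Z=0
after  4: R0=0xee R1=0xfe R2=0xe6 R3=0xdc R4=0xee R5=0xee  N=1 Z=0
after  5: R0=0xee R1=0x10 R2=0xe6 R3=0xdc R4=0xee R5=0xee  N=0 Z=0
after  6: R0=0xee R1=0x10 R2=0xee R3=0xdc R4=0xee R5=0xee  N=1 Z=0
-- IRQ taken; context saved, return-PC = 7 --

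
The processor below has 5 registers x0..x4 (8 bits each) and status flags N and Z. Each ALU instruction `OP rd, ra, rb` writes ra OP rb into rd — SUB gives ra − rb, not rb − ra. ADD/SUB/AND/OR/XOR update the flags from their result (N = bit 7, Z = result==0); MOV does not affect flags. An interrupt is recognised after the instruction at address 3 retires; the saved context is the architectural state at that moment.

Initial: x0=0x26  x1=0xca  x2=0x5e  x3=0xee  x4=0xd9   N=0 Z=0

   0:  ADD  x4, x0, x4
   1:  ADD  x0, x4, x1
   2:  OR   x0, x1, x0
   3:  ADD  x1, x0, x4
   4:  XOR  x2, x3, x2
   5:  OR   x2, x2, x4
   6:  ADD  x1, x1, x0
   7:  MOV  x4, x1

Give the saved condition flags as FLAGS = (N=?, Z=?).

after  0: x0=0x26 x1=0xca x2=0x5e x3=0xee x4=0xff  N=1 Z=0
after  1: x0=0xc9 x1=0xca x2=0x5e x3=0xee x4=0xff  N=1 Z=0
after  2: x0=0xcb x1=0xca x2=0x5e x3=0xee x4=0xff  N=1 Z=0
after  3: x0=0xcb x1=0xca x2=0x5e x3=0xee x4=0xff  N=1 Z=0
-- IRQ taken; context saved, return-PC = 4 --

FLAGS = (N=1, Z=0)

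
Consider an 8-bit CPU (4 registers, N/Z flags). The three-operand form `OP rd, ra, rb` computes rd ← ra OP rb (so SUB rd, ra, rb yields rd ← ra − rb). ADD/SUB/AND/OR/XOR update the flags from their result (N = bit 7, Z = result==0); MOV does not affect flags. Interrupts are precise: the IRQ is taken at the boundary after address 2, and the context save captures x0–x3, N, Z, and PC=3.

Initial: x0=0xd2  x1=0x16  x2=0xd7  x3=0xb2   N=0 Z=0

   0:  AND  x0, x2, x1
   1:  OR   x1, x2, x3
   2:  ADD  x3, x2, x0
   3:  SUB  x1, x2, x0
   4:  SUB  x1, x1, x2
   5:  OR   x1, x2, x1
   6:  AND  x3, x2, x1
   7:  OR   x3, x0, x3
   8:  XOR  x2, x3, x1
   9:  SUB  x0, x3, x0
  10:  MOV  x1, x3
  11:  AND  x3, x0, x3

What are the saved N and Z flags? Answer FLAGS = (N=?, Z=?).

after  0: x0=0x16 x1=0x16 x2=0xd7 x3=0xb2  N=0 Z=0
after  1: x0=0x16 x1=0xf7 x2=0xd7 x3=0xb2  N=1 Z=0
after  2: x0=0x16 x1=0xf7 x2=0xd7 x3=0xed  N=1 Z=0
-- IRQ taken; context saved, return-PC = 3 --

FLAGS = (N=1, Z=0)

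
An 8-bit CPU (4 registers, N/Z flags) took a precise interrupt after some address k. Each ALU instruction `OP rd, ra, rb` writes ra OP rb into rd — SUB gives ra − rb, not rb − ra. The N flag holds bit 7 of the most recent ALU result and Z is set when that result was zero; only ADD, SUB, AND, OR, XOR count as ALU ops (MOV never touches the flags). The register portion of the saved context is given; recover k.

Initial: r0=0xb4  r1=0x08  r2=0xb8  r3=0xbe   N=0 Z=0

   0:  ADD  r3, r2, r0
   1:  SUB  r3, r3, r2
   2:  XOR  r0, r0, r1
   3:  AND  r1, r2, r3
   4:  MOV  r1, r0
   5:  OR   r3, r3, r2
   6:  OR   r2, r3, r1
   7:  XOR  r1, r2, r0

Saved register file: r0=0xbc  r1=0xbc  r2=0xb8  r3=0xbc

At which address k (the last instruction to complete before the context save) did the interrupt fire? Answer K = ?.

K = 5

after  0: r0=0xb4 r1=0x08 r2=0xb8 r3=0x6c  N=0 Z=0
after  1: r0=0xb4 r1=0x08 r2=0xb8 r3=0xb4  N=1 Z=0
after  2: r0=0xbc r1=0x08 r2=0xb8 r3=0xb4  N=1 Z=0
after  3: r0=0xbc r1=0xb0 r2=0xb8 r3=0xb4  N=1 Z=0
after  4: r0=0xbc r1=0xbc r2=0xb8 r3=0xb4  N=1 Z=0
after  5: r0=0xbc r1=0xbc r2=0xb8 r3=0xbc  N=1 Z=0
-- IRQ taken; context saved, return-PC = 6 --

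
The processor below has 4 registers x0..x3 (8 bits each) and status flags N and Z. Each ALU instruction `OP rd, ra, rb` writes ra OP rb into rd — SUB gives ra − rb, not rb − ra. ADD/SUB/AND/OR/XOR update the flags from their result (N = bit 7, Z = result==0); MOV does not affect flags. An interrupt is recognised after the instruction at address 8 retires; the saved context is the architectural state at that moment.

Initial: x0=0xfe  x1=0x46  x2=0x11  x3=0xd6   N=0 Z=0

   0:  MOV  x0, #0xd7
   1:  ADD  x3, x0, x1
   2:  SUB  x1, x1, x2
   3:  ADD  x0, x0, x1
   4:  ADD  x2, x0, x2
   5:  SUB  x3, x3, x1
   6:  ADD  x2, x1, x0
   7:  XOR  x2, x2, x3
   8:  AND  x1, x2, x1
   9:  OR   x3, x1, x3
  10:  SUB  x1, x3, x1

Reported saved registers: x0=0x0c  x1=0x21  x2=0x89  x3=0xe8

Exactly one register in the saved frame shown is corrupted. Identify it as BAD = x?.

after  0: x0=0xd7 x1=0x46 x2=0x11 x3=0xd6  N=0 Z=0
after  1: x0=0xd7 x1=0x46 x2=0x11 x3=0x1d  N=0 Z=0
after  2: x0=0xd7 x1=0x35 x2=0x11 x3=0x1d  N=0 Z=0
after  3: x0=0x0c x1=0x35 x2=0x11 x3=0x1d  N=0 Z=0
after  4: x0=0x0c x1=0x35 x2=0x1d x3=0x1d  N=0 Z=0
after  5: x0=0x0c x1=0x35 x2=0x1d x3=0xe8  N=1 Z=0
after  6: x0=0x0c x1=0x35 x2=0x41 x3=0xe8  N=0 Z=0
after  7: x0=0x0c x1=0x35 x2=0xa9 x3=0xe8  N=1 Z=0
after  8: x0=0x0c x1=0x21 x2=0xa9 x3=0xe8  N=0 Z=0
-- IRQ taken; context saved, return-PC = 9 --
mismatch: x2: reported 0x89 vs actual 0xa9

BAD = x2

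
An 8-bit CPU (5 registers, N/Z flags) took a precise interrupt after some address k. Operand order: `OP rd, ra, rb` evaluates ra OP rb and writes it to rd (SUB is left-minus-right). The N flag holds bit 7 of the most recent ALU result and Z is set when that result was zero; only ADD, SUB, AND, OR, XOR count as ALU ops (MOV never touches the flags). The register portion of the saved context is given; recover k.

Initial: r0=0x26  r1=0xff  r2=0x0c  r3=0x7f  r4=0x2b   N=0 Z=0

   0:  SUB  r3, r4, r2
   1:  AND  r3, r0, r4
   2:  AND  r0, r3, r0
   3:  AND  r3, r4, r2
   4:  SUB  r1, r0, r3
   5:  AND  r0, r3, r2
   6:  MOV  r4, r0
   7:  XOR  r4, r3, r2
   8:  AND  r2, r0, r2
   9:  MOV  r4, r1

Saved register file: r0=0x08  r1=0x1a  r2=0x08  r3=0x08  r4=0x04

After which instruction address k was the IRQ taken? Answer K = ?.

K = 8

after  0: r0=0x26 r1=0xff r2=0x0c r3=0x1f r4=0x2b  N=0 Z=0
after  1: r0=0x26 r1=0xff r2=0x0c r3=0x22 r4=0x2b  N=0 Z=0
after  2: r0=0x22 r1=0xff r2=0x0c r3=0x22 r4=0x2b  N=0 Z=0
after  3: r0=0x22 r1=0xff r2=0x0c r3=0x08 r4=0x2b  N=0 Z=0
after  4: r0=0x22 r1=0x1a r2=0x0c r3=0x08 r4=0x2b  N=0 Z=0
after  5: r0=0x08 r1=0x1a r2=0x0c r3=0x08 r4=0x2b  N=0 Z=0
after  6: r0=0x08 r1=0x1a r2=0x0c r3=0x08 r4=0x08  N=0 Z=0
after  7: r0=0x08 r1=0x1a r2=0x0c r3=0x08 r4=0x04  N=0 Z=0
after  8: r0=0x08 r1=0x1a r2=0x08 r3=0x08 r4=0x04  N=0 Z=0
-- IRQ taken; context saved, return-PC = 9 --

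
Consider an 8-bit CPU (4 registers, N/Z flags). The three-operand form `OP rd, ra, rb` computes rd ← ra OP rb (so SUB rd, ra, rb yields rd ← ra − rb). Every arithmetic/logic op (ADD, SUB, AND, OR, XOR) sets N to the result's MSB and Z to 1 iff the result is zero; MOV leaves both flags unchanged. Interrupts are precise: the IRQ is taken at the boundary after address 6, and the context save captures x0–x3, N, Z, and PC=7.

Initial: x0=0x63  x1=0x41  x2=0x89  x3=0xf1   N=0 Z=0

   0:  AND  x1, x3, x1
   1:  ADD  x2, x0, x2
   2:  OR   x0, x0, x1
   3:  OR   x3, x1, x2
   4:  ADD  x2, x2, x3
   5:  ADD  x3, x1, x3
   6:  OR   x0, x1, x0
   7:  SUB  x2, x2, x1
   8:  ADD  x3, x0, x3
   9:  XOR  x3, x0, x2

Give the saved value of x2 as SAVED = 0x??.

SAVED = 0xd9

after  0: x0=0x63 x1=0x41 x2=0x89 x3=0xf1  N=0 Z=0
after  1: x0=0x63 x1=0x41 x2=0xec x3=0xf1  N=1 Z=0
after  2: x0=0x63 x1=0x41 x2=0xec x3=0xf1  N=0 Z=0
after  3: x0=0x63 x1=0x41 x2=0xec x3=0xed  N=1 Z=0
after  4: x0=0x63 x1=0x41 x2=0xd9 x3=0xed  N=1 Z=0
after  5: x0=0x63 x1=0x41 x2=0xd9 x3=0x2e  N=0 Z=0
after  6: x0=0x63 x1=0x41 x2=0xd9 x3=0x2e  N=0 Z=0
-- IRQ taken; context saved, return-PC = 7 --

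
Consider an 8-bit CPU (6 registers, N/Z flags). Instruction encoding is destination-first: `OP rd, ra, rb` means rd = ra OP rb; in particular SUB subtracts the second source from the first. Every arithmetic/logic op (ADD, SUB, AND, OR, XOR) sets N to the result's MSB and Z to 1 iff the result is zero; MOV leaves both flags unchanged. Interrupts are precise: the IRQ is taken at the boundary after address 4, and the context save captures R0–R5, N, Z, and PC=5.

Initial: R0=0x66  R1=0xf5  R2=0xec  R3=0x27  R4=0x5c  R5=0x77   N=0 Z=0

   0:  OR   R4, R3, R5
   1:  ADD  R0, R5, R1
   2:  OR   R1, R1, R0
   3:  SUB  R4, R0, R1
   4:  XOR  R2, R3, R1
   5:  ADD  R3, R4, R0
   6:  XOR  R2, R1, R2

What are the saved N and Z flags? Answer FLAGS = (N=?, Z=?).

FLAGS = (N=1, Z=0)

after  0: R0=0x66 R1=0xf5 R2=0xec R3=0x27 R4=0x77 R5=0x77  N=0 Z=0
after  1: R0=0x6c R1=0xf5 R2=0xec R3=0x27 R4=0x77 R5=0x77  N=0 Z=0
after  2: R0=0x6c R1=0xfd R2=0xec R3=0x27 R4=0x77 R5=0x77  N=1 Z=0
after  3: R0=0x6c R1=0xfd R2=0xec R3=0x27 R4=0x6f R5=0x77  N=0 Z=0
after  4: R0=0x6c R1=0xfd R2=0xda R3=0x27 R4=0x6f R5=0x77  N=1 Z=0
-- IRQ taken; context saved, return-PC = 5 --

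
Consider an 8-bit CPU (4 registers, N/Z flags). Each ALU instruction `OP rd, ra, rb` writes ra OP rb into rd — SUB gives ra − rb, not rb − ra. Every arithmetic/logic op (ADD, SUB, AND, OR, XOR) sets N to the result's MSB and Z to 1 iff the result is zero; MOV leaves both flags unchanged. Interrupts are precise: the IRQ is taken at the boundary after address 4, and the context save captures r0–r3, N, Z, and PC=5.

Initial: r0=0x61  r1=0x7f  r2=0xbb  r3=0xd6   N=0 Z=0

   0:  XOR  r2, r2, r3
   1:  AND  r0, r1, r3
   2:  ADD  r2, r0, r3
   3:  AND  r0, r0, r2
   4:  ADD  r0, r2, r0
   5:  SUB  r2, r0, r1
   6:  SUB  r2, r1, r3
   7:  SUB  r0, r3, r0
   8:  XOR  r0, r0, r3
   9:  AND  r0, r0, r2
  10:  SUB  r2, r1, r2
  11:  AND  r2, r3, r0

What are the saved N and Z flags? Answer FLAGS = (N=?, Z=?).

FLAGS = (N=0, Z=0)

after  0: r0=0x61 r1=0x7f r2=0x6d r3=0xd6  N=0 Z=0
after  1: r0=0x56 r1=0x7f r2=0x6d r3=0xd6  N=0 Z=0
after  2: r0=0x56 r1=0x7f r2=0x2c r3=0xd6  N=0 Z=0
after  3: r0=0x04 r1=0x7f r2=0x2c r3=0xd6  N=0 Z=0
after  4: r0=0x30 r1=0x7f r2=0x2c r3=0xd6  N=0 Z=0
-- IRQ taken; context saved, return-PC = 5 --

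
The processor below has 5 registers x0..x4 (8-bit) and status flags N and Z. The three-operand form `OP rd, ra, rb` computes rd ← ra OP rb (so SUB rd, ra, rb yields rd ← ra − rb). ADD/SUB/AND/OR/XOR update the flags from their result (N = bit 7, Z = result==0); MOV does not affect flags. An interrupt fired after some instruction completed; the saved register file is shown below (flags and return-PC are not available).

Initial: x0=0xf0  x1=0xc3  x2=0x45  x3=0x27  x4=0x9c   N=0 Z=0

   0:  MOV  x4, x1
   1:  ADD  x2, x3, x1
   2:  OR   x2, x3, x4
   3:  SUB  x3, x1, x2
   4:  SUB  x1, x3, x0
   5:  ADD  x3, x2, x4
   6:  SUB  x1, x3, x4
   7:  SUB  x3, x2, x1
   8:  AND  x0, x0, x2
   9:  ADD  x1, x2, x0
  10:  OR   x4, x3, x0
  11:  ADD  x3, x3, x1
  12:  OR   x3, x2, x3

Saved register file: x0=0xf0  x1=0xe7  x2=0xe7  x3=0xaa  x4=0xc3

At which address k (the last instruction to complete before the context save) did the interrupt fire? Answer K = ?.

after  0: x0=0xf0 x1=0xc3 x2=0x45 x3=0x27 x4=0xc3  N=0 Z=0
after  1: x0=0xf0 x1=0xc3 x2=0xea x3=0x27 x4=0xc3  N=1 Z=0
after  2: x0=0xf0 x1=0xc3 x2=0xe7 x3=0x27 x4=0xc3  N=1 Z=0
after  3: x0=0xf0 x1=0xc3 x2=0xe7 x3=0xdc x4=0xc3  N=1 Z=0
after  4: x0=0xf0 x1=0xec x2=0xe7 x3=0xdc x4=0xc3  N=1 Z=0
after  5: x0=0xf0 x1=0xec x2=0xe7 x3=0xaa x4=0xc3  N=1 Z=0
after  6: x0=0xf0 x1=0xe7 x2=0xe7 x3=0xaa x4=0xc3  N=1 Z=0
-- IRQ taken; context saved, return-PC = 7 --

K = 6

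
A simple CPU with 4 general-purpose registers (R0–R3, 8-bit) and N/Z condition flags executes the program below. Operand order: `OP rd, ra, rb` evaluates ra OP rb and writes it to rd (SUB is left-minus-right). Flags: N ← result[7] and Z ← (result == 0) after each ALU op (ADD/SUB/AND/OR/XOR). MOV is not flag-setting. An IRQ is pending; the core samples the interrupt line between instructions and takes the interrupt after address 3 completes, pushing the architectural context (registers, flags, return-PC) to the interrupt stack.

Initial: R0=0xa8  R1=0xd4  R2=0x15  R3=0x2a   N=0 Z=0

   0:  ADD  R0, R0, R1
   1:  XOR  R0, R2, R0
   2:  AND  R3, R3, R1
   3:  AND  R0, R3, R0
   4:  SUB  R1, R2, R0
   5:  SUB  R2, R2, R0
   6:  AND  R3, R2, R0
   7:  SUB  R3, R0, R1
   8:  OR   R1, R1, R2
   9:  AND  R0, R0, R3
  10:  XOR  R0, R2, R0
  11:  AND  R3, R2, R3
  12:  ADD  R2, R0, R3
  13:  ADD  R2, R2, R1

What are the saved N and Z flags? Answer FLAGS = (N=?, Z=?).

FLAGS = (N=0, Z=1)

after  0: R0=0x7c R1=0xd4 R2=0x15 R3=0x2a  N=0 Z=0
after  1: R0=0x69 R1=0xd4 R2=0x15 R3=0x2a  N=0 Z=0
after  2: R0=0x69 R1=0xd4 R2=0x15 R3=0x00  N=0 Z=1
after  3: R0=0x00 R1=0xd4 R2=0x15 R3=0x00  N=0 Z=1
-- IRQ taken; context saved, return-PC = 4 --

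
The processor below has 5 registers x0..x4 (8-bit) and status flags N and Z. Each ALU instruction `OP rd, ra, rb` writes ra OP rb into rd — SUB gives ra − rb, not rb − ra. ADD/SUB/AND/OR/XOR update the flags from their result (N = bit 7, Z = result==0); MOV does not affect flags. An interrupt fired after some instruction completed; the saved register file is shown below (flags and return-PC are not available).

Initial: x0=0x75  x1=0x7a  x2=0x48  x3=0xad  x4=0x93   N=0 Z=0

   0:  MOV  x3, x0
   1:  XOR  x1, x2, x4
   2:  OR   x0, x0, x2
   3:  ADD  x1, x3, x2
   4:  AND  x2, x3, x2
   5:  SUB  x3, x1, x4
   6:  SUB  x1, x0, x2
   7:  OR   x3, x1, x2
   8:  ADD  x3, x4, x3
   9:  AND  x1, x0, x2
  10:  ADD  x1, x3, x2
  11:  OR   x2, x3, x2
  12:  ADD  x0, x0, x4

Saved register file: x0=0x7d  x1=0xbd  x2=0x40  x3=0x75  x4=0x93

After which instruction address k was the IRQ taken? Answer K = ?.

after  0: x0=0x75 x1=0x7a x2=0x48 x3=0x75 x4=0x93  N=0 Z=0
after  1: x0=0x75 x1=0xdb x2=0x48 x3=0x75 x4=0x93  N=1 Z=0
after  2: x0=0x7d x1=0xdb x2=0x48 x3=0x75 x4=0x93  N=0 Z=0
after  3: x0=0x7d x1=0xbd x2=0x48 x3=0x75 x4=0x93  N=1 Z=0
after  4: x0=0x7d x1=0xbd x2=0x40 x3=0x75 x4=0x93  N=0 Z=0
-- IRQ taken; context saved, return-PC = 5 --

K = 4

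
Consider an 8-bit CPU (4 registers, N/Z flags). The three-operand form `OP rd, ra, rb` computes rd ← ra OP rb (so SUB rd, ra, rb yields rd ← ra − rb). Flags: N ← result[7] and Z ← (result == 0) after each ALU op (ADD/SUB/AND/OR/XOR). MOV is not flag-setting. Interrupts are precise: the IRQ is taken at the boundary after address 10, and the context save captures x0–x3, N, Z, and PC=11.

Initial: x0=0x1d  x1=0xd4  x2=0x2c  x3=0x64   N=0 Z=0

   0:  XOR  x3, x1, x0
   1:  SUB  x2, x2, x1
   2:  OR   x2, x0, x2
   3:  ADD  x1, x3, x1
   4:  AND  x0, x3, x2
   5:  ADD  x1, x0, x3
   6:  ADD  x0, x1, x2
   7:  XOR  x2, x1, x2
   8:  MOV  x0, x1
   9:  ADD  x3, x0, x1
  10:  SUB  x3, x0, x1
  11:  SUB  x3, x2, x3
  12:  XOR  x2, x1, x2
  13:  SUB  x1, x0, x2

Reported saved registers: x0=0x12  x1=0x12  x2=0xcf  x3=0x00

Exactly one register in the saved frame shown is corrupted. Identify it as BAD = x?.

BAD = x2

after  0: x0=0x1d x1=0xd4 x2=0x2c x3=0xc9  N=1 Z=0
after  1: x0=0x1d x1=0xd4 x2=0x58 x3=0xc9  N=0 Z=0
after  2: x0=0x1d x1=0xd4 x2=0x5d x3=0xc9  N=0 Z=0
after  3: x0=0x1d x1=0x9d x2=0x5d x3=0xc9  N=1 Z=0
after  4: x0=0x49 x1=0x9d x2=0x5d x3=0xc9  N=0 Z=0
after  5: x0=0x49 x1=0x12 x2=0x5d x3=0xc9  N=0 Z=0
after  6: x0=0x6f x1=0x12 x2=0x5d x3=0xc9  N=0 Z=0
after  7: x0=0x6f x1=0x12 x2=0x4f x3=0xc9  N=0 Z=0
after  8: x0=0x12 x1=0x12 x2=0x4f x3=0xc9  N=0 Z=0
after  9: x0=0x12 x1=0x12 x2=0x4f x3=0x24  N=0 Z=0
after 10: x0=0x12 x1=0x12 x2=0x4f x3=0x00  N=0 Z=1
-- IRQ taken; context saved, return-PC = 11 --
mismatch: x2: reported 0xcf vs actual 0x4f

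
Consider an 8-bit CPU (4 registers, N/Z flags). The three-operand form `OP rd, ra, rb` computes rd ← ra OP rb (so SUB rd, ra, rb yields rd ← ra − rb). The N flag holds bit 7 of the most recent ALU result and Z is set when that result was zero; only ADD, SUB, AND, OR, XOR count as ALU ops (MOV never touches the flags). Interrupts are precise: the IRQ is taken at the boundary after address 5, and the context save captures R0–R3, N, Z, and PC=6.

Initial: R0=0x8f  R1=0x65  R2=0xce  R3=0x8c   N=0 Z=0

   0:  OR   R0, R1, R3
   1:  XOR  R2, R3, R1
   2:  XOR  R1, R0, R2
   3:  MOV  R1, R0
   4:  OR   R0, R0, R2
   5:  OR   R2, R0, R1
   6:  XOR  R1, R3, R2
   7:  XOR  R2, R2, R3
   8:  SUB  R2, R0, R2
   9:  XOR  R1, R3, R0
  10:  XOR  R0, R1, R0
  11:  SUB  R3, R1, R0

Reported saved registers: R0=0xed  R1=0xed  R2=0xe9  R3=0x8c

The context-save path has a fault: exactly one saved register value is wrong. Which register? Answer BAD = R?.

BAD = R2

after  0: R0=0xed R1=0x65 R2=0xce R3=0x8c  N=1 Z=0
after  1: R0=0xed R1=0x65 R2=0xe9 R3=0x8c  N=1 Z=0
after  2: R0=0xed R1=0x04 R2=0xe9 R3=0x8c  N=0 Z=0
after  3: R0=0xed R1=0xed R2=0xe9 R3=0x8c  N=0 Z=0
after  4: R0=0xed R1=0xed R2=0xe9 R3=0x8c  N=1 Z=0
after  5: R0=0xed R1=0xed R2=0xed R3=0x8c  N=1 Z=0
-- IRQ taken; context saved, return-PC = 6 --
mismatch: R2: reported 0xe9 vs actual 0xed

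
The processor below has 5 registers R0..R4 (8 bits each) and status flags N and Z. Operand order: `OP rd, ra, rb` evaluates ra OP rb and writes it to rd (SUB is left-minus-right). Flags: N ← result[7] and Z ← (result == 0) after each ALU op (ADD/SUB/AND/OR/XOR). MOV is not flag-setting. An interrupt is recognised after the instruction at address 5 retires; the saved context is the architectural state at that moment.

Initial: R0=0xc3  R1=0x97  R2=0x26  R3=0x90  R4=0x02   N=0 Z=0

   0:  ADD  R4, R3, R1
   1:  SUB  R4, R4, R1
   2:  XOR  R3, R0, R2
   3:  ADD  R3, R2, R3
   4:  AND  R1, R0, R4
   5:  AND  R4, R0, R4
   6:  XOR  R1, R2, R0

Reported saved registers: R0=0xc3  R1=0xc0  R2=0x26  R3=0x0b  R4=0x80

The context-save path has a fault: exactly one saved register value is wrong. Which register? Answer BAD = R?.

after  0: R0=0xc3 R1=0x97 R2=0x26 R3=0x90 R4=0x27  N=0 Z=0
after  1: R0=0xc3 R1=0x97 R2=0x26 R3=0x90 R4=0x90  N=1 Z=0
after  2: R0=0xc3 R1=0x97 R2=0x26 R3=0xe5 R4=0x90  N=1 Z=0
after  3: R0=0xc3 R1=0x97 R2=0x26 R3=0x0b R4=0x90  N=0 Z=0
after  4: R0=0xc3 R1=0x80 R2=0x26 R3=0x0b R4=0x90  N=1 Z=0
after  5: R0=0xc3 R1=0x80 R2=0x26 R3=0x0b R4=0x80  N=1 Z=0
-- IRQ taken; context saved, return-PC = 6 --
mismatch: R1: reported 0xc0 vs actual 0x80

BAD = R1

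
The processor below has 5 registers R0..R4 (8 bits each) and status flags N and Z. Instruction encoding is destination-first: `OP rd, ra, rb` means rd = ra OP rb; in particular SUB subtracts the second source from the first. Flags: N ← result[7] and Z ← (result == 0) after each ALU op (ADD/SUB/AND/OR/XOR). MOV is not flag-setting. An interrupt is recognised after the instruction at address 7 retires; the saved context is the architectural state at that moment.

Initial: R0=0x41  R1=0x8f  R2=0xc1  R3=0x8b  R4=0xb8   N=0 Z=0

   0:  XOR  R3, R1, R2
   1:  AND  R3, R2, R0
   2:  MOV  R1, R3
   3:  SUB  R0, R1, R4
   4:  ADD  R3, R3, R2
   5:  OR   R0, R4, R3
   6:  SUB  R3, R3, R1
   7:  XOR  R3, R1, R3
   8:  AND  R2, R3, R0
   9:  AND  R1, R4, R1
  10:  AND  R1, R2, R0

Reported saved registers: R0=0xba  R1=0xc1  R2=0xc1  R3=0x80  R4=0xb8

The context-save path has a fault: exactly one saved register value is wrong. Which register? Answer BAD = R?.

after  0: R0=0x41 R1=0x8f R2=0xc1 R3=0x4e R4=0xb8  N=0 Z=0
after  1: R0=0x41 R1=0x8f R2=0xc1 R3=0x41 R4=0xb8  N=0 Z=0
after  2: R0=0x41 R1=0x41 R2=0xc1 R3=0x41 R4=0xb8  N=0 Z=0
after  3: R0=0x89 R1=0x41 R2=0xc1 R3=0x41 R4=0xb8  N=1 Z=0
after  4: R0=0x89 R1=0x41 R2=0xc1 R3=0x02 R4=0xb8  N=0 Z=0
after  5: R0=0xba R1=0x41 R2=0xc1 R3=0x02 R4=0xb8  N=1 Z=0
after  6: R0=0xba R1=0x41 R2=0xc1 R3=0xc1 R4=0xb8  N=1 Z=0
after  7: R0=0xba R1=0x41 R2=0xc1 R3=0x80 R4=0xb8  N=1 Z=0
-- IRQ taken; context saved, return-PC = 8 --
mismatch: R1: reported 0xc1 vs actual 0x41

BAD = R1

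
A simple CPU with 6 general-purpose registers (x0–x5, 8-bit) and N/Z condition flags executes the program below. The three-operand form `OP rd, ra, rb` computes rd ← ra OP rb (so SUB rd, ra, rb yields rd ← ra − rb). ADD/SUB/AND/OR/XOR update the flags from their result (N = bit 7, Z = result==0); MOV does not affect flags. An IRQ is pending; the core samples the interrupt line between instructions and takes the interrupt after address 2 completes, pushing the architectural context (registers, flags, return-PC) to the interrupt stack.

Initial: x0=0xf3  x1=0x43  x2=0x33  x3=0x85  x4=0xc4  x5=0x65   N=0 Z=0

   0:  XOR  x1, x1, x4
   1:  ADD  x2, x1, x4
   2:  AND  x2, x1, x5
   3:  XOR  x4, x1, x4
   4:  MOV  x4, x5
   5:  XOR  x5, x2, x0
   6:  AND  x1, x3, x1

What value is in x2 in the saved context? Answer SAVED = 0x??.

after  0: x0=0xf3 x1=0x87 x2=0x33 x3=0x85 x4=0xc4 x5=0x65  N=1 Z=0
after  1: x0=0xf3 x1=0x87 x2=0x4b x3=0x85 x4=0xc4 x5=0x65  N=0 Z=0
after  2: x0=0xf3 x1=0x87 x2=0x05 x3=0x85 x4=0xc4 x5=0x65  N=0 Z=0
-- IRQ taken; context saved, return-PC = 3 --

SAVED = 0x05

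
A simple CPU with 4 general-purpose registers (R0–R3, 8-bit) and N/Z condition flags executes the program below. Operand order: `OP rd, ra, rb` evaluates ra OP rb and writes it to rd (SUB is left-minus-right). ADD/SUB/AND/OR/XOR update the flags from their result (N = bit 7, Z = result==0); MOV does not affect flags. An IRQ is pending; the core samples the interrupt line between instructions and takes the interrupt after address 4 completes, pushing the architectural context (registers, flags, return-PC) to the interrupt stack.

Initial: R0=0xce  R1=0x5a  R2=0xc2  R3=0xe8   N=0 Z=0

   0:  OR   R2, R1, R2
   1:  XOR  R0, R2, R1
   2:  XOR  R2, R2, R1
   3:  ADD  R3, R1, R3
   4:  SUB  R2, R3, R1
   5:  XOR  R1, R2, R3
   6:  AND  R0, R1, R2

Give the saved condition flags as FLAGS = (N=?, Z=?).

FLAGS = (N=1, Z=0)

after  0: R0=0xce R1=0x5a R2=0xda R3=0xe8  N=1 Z=0
after  1: R0=0x80 R1=0x5a R2=0xda R3=0xe8  N=1 Z=0
after  2: R0=0x80 R1=0x5a R2=0x80 R3=0xe8  N=1 Z=0
after  3: R0=0x80 R1=0x5a R2=0x80 R3=0x42  N=0 Z=0
after  4: R0=0x80 R1=0x5a R2=0xe8 R3=0x42  N=1 Z=0
-- IRQ taken; context saved, return-PC = 5 --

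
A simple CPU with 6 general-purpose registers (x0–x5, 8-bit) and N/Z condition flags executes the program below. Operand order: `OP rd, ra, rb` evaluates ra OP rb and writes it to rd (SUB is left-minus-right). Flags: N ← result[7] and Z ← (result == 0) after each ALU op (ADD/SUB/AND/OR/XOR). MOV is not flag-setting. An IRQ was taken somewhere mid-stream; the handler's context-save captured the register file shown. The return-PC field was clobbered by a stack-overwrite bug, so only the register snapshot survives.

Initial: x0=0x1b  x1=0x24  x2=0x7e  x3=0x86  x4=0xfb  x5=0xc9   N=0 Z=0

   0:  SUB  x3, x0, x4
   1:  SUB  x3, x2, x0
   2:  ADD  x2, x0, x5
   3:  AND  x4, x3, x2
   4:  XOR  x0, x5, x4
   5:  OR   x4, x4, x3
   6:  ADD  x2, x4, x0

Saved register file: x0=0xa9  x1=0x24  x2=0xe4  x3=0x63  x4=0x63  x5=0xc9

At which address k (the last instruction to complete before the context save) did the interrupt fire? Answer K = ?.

after  0: x0=0x1b x1=0x24 x2=0x7e x3=0x20 x4=0xfb x5=0xc9  N=0 Z=0
after  1: x0=0x1b x1=0x24 x2=0x7e x3=0x63 x4=0xfb x5=0xc9  N=0 Z=0
after  2: x0=0x1b x1=0x24 x2=0xe4 x3=0x63 x4=0xfb x5=0xc9  N=1 Z=0
after  3: x0=0x1b x1=0x24 x2=0xe4 x3=0x63 x4=0x60 x5=0xc9  N=0 Z=0
after  4: x0=0xa9 x1=0x24 x2=0xe4 x3=0x63 x4=0x60 x5=0xc9  N=1 Z=0
after  5: x0=0xa9 x1=0x24 x2=0xe4 x3=0x63 x4=0x63 x5=0xc9  N=0 Z=0
-- IRQ taken; context saved, return-PC = 6 --

K = 5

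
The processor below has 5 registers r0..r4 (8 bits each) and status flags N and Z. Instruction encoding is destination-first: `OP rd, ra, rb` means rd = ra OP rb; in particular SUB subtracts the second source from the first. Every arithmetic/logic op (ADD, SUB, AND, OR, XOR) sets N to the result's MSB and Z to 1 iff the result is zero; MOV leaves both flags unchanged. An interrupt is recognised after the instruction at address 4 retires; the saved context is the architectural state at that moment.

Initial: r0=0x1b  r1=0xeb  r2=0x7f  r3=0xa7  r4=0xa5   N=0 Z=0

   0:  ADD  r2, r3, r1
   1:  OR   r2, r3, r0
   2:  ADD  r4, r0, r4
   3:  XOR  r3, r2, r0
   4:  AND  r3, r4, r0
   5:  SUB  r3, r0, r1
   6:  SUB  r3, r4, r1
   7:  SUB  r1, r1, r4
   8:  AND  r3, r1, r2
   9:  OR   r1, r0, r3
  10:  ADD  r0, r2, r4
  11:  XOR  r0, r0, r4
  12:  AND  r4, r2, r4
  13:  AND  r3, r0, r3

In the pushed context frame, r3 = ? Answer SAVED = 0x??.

after  0: r0=0x1b r1=0xeb r2=0x92 r3=0xa7 r4=0xa5  N=1 Z=0
after  1: r0=0x1b r1=0xeb r2=0xbf r3=0xa7 r4=0xa5  N=1 Z=0
after  2: r0=0x1b r1=0xeb r2=0xbf r3=0xa7 r4=0xc0  N=1 Z=0
after  3: r0=0x1b r1=0xeb r2=0xbf r3=0xa4 r4=0xc0  N=1 Z=0
after  4: r0=0x1b r1=0xeb r2=0xbf r3=0x00 r4=0xc0  N=0 Z=1
-- IRQ taken; context saved, return-PC = 5 --

SAVED = 0x00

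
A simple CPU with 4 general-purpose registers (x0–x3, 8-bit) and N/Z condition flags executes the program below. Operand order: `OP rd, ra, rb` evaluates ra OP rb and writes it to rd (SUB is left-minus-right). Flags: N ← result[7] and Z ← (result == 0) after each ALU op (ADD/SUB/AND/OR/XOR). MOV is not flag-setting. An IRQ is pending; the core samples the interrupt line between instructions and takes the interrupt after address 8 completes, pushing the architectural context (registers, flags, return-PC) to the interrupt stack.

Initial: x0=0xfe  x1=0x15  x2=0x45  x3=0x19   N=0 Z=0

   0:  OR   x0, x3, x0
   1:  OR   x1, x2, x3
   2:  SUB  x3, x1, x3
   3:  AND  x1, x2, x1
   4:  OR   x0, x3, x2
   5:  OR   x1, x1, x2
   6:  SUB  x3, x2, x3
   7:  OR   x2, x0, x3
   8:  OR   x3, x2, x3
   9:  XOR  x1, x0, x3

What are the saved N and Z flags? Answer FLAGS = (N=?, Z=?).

after  0: x0=0xff x1=0x15 x2=0x45 x3=0x19  N=1 Z=0
after  1: x0=0xff x1=0x5d x2=0x45 x3=0x19  N=0 Z=0
after  2: x0=0xff x1=0x5d x2=0x45 x3=0x44  N=0 Z=0
after  3: x0=0xff x1=0x45 x2=0x45 x3=0x44  N=0 Z=0
after  4: x0=0x45 x1=0x45 x2=0x45 x3=0x44  N=0 Z=0
after  5: x0=0x45 x1=0x45 x2=0x45 x3=0x44  N=0 Z=0
after  6: x0=0x45 x1=0x45 x2=0x45 x3=0x01  N=0 Z=0
after  7: x0=0x45 x1=0x45 x2=0x45 x3=0x01  N=0 Z=0
after  8: x0=0x45 x1=0x45 x2=0x45 x3=0x45  N=0 Z=0
-- IRQ taken; context saved, return-PC = 9 --

FLAGS = (N=0, Z=0)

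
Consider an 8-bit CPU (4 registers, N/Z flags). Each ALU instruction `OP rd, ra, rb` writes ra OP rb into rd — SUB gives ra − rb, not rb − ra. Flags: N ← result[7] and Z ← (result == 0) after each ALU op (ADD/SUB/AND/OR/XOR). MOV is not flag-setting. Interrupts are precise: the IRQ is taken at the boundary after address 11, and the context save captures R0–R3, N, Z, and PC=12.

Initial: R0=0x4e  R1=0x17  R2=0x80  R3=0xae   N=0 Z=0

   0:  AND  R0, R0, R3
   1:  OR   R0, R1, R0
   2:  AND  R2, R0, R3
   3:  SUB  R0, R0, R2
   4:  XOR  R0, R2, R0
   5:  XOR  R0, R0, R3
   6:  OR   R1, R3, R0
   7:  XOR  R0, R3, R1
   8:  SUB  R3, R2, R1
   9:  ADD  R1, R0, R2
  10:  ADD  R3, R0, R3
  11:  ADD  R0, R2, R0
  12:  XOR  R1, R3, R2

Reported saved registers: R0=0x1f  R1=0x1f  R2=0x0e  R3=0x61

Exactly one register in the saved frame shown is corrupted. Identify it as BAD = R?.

BAD = R3

after  0: R0=0x0e R1=0x17 R2=0x80 R3=0xae  N=0 Z=0
after  1: R0=0x1f R1=0x17 R2=0x80 R3=0xae  N=0 Z=0
after  2: R0=0x1f R1=0x17 R2=0x0e R3=0xae  N=0 Z=0
after  3: R0=0x11 R1=0x17 R2=0x0e R3=0xae  N=0 Z=0
after  4: R0=0x1f R1=0x17 R2=0x0e R3=0xae  N=0 Z=0
after  5: R0=0xb1 R1=0x17 R2=0x0e R3=0xae  N=1 Z=0
after  6: R0=0xb1 R1=0xbf R2=0x0e R3=0xae  N=1 Z=0
after  7: R0=0x11 R1=0xbf R2=0x0e R3=0xae  N=0 Z=0
after  8: R0=0x11 R1=0xbf R2=0x0e R3=0x4f  N=0 Z=0
after  9: R0=0x11 R1=0x1f R2=0x0e R3=0x4f  N=0 Z=0
after 10: R0=0x11 R1=0x1f R2=0x0e R3=0x60  N=0 Z=0
after 11: R0=0x1f R1=0x1f R2=0x0e R3=0x60  N=0 Z=0
-- IRQ taken; context saved, return-PC = 12 --
mismatch: R3: reported 0x61 vs actual 0x60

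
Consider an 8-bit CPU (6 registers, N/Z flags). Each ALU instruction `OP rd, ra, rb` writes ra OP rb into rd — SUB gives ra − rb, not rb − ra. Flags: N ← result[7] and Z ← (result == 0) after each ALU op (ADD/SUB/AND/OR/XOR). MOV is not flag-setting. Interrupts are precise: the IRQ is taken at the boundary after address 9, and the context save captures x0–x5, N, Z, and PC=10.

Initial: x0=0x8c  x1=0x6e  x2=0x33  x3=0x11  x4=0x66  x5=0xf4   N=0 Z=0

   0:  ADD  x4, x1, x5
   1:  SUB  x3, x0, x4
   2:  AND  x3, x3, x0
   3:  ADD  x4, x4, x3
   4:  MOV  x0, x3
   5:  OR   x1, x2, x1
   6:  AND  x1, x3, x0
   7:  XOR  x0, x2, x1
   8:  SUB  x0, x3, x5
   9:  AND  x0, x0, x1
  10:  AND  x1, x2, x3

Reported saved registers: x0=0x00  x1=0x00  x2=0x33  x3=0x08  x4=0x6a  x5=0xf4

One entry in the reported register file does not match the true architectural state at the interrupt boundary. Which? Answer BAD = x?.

after  0: x0=0x8c x1=0x6e x2=0x33 x3=0x11 x4=0x62 x5=0xf4  N=0 Z=0
after  1: x0=0x8c x1=0x6e x2=0x33 x3=0x2a x4=0x62 x5=0xf4  N=0 Z=0
after  2: x0=0x8c x1=0x6e x2=0x33 x3=0x08 x4=0x62 x5=0xf4  N=0 Z=0
after  3: x0=0x8c x1=0x6e x2=0x33 x3=0x08 x4=0x6a x5=0xf4  N=0 Z=0
after  4: x0=0x08 x1=0x6e x2=0x33 x3=0x08 x4=0x6a x5=0xf4  N=0 Z=0
after  5: x0=0x08 x1=0x7f x2=0x33 x3=0x08 x4=0x6a x5=0xf4  N=0 Z=0
after  6: x0=0x08 x1=0x08 x2=0x33 x3=0x08 x4=0x6a x5=0xf4  N=0 Z=0
after  7: x0=0x3b x1=0x08 x2=0x33 x3=0x08 x4=0x6a x5=0xf4  N=0 Z=0
after  8: x0=0x14 x1=0x08 x2=0x33 x3=0x08 x4=0x6a x5=0xf4  N=0 Z=0
after  9: x0=0x00 x1=0x08 x2=0x33 x3=0x08 x4=0x6a x5=0xf4  N=0 Z=1
-- IRQ taken; context saved, return-PC = 10 --
mismatch: x1: reported 0x00 vs actual 0x08

BAD = x1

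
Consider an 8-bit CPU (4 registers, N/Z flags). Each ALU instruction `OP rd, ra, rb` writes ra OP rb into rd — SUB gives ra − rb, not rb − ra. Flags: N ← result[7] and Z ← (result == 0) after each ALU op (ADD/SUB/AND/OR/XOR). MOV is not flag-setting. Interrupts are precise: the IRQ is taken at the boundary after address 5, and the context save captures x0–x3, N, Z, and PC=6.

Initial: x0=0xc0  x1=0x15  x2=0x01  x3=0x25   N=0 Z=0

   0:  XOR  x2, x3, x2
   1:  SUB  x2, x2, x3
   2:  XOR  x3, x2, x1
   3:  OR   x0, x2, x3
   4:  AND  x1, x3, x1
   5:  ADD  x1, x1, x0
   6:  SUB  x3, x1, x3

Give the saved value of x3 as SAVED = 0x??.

after  0: x0=0xc0 x1=0x15 x2=0x24 x3=0x25  N=0 Z=0
after  1: x0=0xc0 x1=0x15 x2=0xff x3=0x25  N=1 Z=0
after  2: x0=0xc0 x1=0x15 x2=0xff x3=0xea  N=1 Z=0
after  3: x0=0xff x1=0x15 x2=0xff x3=0xea  N=1 Z=0
after  4: x0=0xff x1=0x00 x2=0xff x3=0xea  N=0 Z=1
after  5: x0=0xff x1=0xff x2=0xff x3=0xea  N=1 Z=0
-- IRQ taken; context saved, return-PC = 6 --

SAVED = 0xea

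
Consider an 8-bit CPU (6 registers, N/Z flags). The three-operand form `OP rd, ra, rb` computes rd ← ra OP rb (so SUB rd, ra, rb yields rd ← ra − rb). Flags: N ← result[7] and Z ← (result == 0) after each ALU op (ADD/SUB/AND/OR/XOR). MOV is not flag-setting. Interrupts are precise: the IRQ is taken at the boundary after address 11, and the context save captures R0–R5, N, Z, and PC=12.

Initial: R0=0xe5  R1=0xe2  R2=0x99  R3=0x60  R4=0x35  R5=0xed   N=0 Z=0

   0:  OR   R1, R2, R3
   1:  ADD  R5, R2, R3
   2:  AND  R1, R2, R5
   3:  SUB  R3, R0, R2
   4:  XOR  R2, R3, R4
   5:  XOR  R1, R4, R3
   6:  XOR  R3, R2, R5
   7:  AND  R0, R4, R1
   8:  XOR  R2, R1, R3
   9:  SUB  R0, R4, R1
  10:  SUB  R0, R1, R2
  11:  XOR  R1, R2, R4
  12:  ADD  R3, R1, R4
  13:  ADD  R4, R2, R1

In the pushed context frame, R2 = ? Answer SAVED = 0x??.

after  0: R0=0xe5 R1=0xf9 R2=0x99 R3=0x60 R4=0x35 R5=0xed  N=1 Z=0
after  1: R0=0xe5 R1=0xf9 R2=0x99 R3=0x60 R4=0x35 R5=0xf9  N=1 Z=0
after  2: R0=0xe5 R1=0x99 R2=0x99 R3=0x60 R4=0x35 R5=0xf9  N=1 Z=0
after  3: R0=0xe5 R1=0x99 R2=0x99 R3=0x4c R4=0x35 R5=0xf9  N=0 Z=0
after  4: R0=0xe5 R1=0x99 R2=0x79 R3=0x4c R4=0x35 R5=0xf9  N=0 Z=0
after  5: R0=0xe5 R1=0x79 R2=0x79 R3=0x4c R4=0x35 R5=0xf9  N=0 Z=0
after  6: R0=0xe5 R1=0x79 R2=0x79 R3=0x80 R4=0x35 R5=0xf9  N=1 Z=0
after  7: R0=0x31 R1=0x79 R2=0x79 R3=0x80 R4=0x35 R5=0xf9  N=0 Z=0
after  8: R0=0x31 R1=0x79 R2=0xf9 R3=0x80 R4=0x35 R5=0xf9  N=1 Z=0
after  9: R0=0xbc R1=0x79 R2=0xf9 R3=0x80 R4=0x35 R5=0xf9  N=1 Z=0
after 10: R0=0x80 R1=0x79 R2=0xf9 R3=0x80 R4=0x35 R5=0xf9  N=1 Z=0
after 11: R0=0x80 R1=0xcc R2=0xf9 R3=0x80 R4=0x35 R5=0xf9  N=1 Z=0
-- IRQ taken; context saved, return-PC = 12 --

SAVED = 0xf9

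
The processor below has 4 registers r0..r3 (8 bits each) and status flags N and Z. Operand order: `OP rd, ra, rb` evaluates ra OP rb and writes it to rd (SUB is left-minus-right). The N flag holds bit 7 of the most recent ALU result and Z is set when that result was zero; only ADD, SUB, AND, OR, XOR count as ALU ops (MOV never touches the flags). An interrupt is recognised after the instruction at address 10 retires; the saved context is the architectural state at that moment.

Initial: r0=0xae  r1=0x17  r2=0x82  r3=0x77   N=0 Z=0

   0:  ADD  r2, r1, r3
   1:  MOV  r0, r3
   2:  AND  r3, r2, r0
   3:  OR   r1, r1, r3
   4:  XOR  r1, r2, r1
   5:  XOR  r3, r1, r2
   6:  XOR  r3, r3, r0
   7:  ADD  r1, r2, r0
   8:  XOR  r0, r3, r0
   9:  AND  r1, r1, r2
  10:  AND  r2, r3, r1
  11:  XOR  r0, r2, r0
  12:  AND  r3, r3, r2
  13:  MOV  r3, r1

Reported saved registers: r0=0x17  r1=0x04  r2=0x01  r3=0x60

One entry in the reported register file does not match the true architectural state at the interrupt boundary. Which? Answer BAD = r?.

BAD = r2

after  0: r0=0xae r1=0x17 r2=0x8e r3=0x77  N=1 Z=0
after  1: r0=0x77 r1=0x17 r2=0x8e r3=0x77  N=1 Z=0
after  2: r0=0x77 r1=0x17 r2=0x8e r3=0x06  N=0 Z=0
after  3: r0=0x77 r1=0x17 r2=0x8e r3=0x06  N=0 Z=0
after  4: r0=0x77 r1=0x99 r2=0x8e r3=0x06  N=1 Z=0
after  5: r0=0x77 r1=0x99 r2=0x8e r3=0x17  N=0 Z=0
after  6: r0=0x77 r1=0x99 r2=0x8e r3=0x60  N=0 Z=0
after  7: r0=0x77 r1=0x05 r2=0x8e r3=0x60  N=0 Z=0
after  8: r0=0x17 r1=0x05 r2=0x8e r3=0x60  N=0 Z=0
after  9: r0=0x17 r1=0x04 r2=0x8e r3=0x60  N=0 Z=0
after 10: r0=0x17 r1=0x04 r2=0x00 r3=0x60  N=0 Z=1
-- IRQ taken; context saved, return-PC = 11 --
mismatch: r2: reported 0x01 vs actual 0x00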